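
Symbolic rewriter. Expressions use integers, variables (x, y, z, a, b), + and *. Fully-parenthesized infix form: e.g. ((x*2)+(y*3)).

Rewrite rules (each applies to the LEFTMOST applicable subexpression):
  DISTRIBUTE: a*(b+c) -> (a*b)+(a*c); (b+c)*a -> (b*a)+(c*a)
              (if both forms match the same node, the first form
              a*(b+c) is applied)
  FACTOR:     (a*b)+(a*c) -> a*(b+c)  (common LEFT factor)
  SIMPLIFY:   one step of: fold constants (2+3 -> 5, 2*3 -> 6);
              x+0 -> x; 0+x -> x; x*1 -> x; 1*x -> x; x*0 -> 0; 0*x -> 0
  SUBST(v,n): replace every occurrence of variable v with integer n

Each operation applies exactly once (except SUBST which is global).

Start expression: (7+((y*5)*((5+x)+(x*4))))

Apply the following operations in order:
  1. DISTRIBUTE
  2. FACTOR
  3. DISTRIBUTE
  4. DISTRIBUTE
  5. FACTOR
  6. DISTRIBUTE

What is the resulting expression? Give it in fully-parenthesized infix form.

Start: (7+((y*5)*((5+x)+(x*4))))
Apply DISTRIBUTE at R (target: ((y*5)*((5+x)+(x*4)))): (7+((y*5)*((5+x)+(x*4)))) -> (7+(((y*5)*(5+x))+((y*5)*(x*4))))
Apply FACTOR at R (target: (((y*5)*(5+x))+((y*5)*(x*4)))): (7+(((y*5)*(5+x))+((y*5)*(x*4)))) -> (7+((y*5)*((5+x)+(x*4))))
Apply DISTRIBUTE at R (target: ((y*5)*((5+x)+(x*4)))): (7+((y*5)*((5+x)+(x*4)))) -> (7+(((y*5)*(5+x))+((y*5)*(x*4))))
Apply DISTRIBUTE at RL (target: ((y*5)*(5+x))): (7+(((y*5)*(5+x))+((y*5)*(x*4)))) -> (7+((((y*5)*5)+((y*5)*x))+((y*5)*(x*4))))
Apply FACTOR at RL (target: (((y*5)*5)+((y*5)*x))): (7+((((y*5)*5)+((y*5)*x))+((y*5)*(x*4)))) -> (7+(((y*5)*(5+x))+((y*5)*(x*4))))
Apply DISTRIBUTE at RL (target: ((y*5)*(5+x))): (7+(((y*5)*(5+x))+((y*5)*(x*4)))) -> (7+((((y*5)*5)+((y*5)*x))+((y*5)*(x*4))))

Answer: (7+((((y*5)*5)+((y*5)*x))+((y*5)*(x*4))))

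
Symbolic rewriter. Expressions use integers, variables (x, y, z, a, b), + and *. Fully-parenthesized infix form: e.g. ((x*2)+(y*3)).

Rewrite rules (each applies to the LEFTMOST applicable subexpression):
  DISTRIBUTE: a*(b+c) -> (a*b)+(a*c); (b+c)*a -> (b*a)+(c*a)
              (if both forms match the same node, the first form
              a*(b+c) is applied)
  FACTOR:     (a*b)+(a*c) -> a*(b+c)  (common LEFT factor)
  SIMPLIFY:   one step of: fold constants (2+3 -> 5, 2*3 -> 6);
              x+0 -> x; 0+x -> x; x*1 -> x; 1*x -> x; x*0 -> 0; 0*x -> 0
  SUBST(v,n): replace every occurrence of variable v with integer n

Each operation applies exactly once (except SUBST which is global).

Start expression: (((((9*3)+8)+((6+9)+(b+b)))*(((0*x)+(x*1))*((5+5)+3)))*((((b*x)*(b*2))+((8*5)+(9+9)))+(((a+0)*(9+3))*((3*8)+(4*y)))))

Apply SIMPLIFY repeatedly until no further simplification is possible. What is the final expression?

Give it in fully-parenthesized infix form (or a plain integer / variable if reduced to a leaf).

Answer: (((35+(15+(b+b)))*(x*13))*((((b*x)*(b*2))+58)+((a*12)*(24+(4*y)))))

Derivation:
Start: (((((9*3)+8)+((6+9)+(b+b)))*(((0*x)+(x*1))*((5+5)+3)))*((((b*x)*(b*2))+((8*5)+(9+9)))+(((a+0)*(9+3))*((3*8)+(4*y)))))
Step 1: at LLLL: (9*3) -> 27; overall: (((((9*3)+8)+((6+9)+(b+b)))*(((0*x)+(x*1))*((5+5)+3)))*((((b*x)*(b*2))+((8*5)+(9+9)))+(((a+0)*(9+3))*((3*8)+(4*y))))) -> ((((27+8)+((6+9)+(b+b)))*(((0*x)+(x*1))*((5+5)+3)))*((((b*x)*(b*2))+((8*5)+(9+9)))+(((a+0)*(9+3))*((3*8)+(4*y)))))
Step 2: at LLL: (27+8) -> 35; overall: ((((27+8)+((6+9)+(b+b)))*(((0*x)+(x*1))*((5+5)+3)))*((((b*x)*(b*2))+((8*5)+(9+9)))+(((a+0)*(9+3))*((3*8)+(4*y))))) -> (((35+((6+9)+(b+b)))*(((0*x)+(x*1))*((5+5)+3)))*((((b*x)*(b*2))+((8*5)+(9+9)))+(((a+0)*(9+3))*((3*8)+(4*y)))))
Step 3: at LLRL: (6+9) -> 15; overall: (((35+((6+9)+(b+b)))*(((0*x)+(x*1))*((5+5)+3)))*((((b*x)*(b*2))+((8*5)+(9+9)))+(((a+0)*(9+3))*((3*8)+(4*y))))) -> (((35+(15+(b+b)))*(((0*x)+(x*1))*((5+5)+3)))*((((b*x)*(b*2))+((8*5)+(9+9)))+(((a+0)*(9+3))*((3*8)+(4*y)))))
Step 4: at LRLL: (0*x) -> 0; overall: (((35+(15+(b+b)))*(((0*x)+(x*1))*((5+5)+3)))*((((b*x)*(b*2))+((8*5)+(9+9)))+(((a+0)*(9+3))*((3*8)+(4*y))))) -> (((35+(15+(b+b)))*((0+(x*1))*((5+5)+3)))*((((b*x)*(b*2))+((8*5)+(9+9)))+(((a+0)*(9+3))*((3*8)+(4*y)))))
Step 5: at LRL: (0+(x*1)) -> (x*1); overall: (((35+(15+(b+b)))*((0+(x*1))*((5+5)+3)))*((((b*x)*(b*2))+((8*5)+(9+9)))+(((a+0)*(9+3))*((3*8)+(4*y))))) -> (((35+(15+(b+b)))*((x*1)*((5+5)+3)))*((((b*x)*(b*2))+((8*5)+(9+9)))+(((a+0)*(9+3))*((3*8)+(4*y)))))
Step 6: at LRL: (x*1) -> x; overall: (((35+(15+(b+b)))*((x*1)*((5+5)+3)))*((((b*x)*(b*2))+((8*5)+(9+9)))+(((a+0)*(9+3))*((3*8)+(4*y))))) -> (((35+(15+(b+b)))*(x*((5+5)+3)))*((((b*x)*(b*2))+((8*5)+(9+9)))+(((a+0)*(9+3))*((3*8)+(4*y)))))
Step 7: at LRRL: (5+5) -> 10; overall: (((35+(15+(b+b)))*(x*((5+5)+3)))*((((b*x)*(b*2))+((8*5)+(9+9)))+(((a+0)*(9+3))*((3*8)+(4*y))))) -> (((35+(15+(b+b)))*(x*(10+3)))*((((b*x)*(b*2))+((8*5)+(9+9)))+(((a+0)*(9+3))*((3*8)+(4*y)))))
Step 8: at LRR: (10+3) -> 13; overall: (((35+(15+(b+b)))*(x*(10+3)))*((((b*x)*(b*2))+((8*5)+(9+9)))+(((a+0)*(9+3))*((3*8)+(4*y))))) -> (((35+(15+(b+b)))*(x*13))*((((b*x)*(b*2))+((8*5)+(9+9)))+(((a+0)*(9+3))*((3*8)+(4*y)))))
Step 9: at RLRL: (8*5) -> 40; overall: (((35+(15+(b+b)))*(x*13))*((((b*x)*(b*2))+((8*5)+(9+9)))+(((a+0)*(9+3))*((3*8)+(4*y))))) -> (((35+(15+(b+b)))*(x*13))*((((b*x)*(b*2))+(40+(9+9)))+(((a+0)*(9+3))*((3*8)+(4*y)))))
Step 10: at RLRR: (9+9) -> 18; overall: (((35+(15+(b+b)))*(x*13))*((((b*x)*(b*2))+(40+(9+9)))+(((a+0)*(9+3))*((3*8)+(4*y))))) -> (((35+(15+(b+b)))*(x*13))*((((b*x)*(b*2))+(40+18))+(((a+0)*(9+3))*((3*8)+(4*y)))))
Step 11: at RLR: (40+18) -> 58; overall: (((35+(15+(b+b)))*(x*13))*((((b*x)*(b*2))+(40+18))+(((a+0)*(9+3))*((3*8)+(4*y))))) -> (((35+(15+(b+b)))*(x*13))*((((b*x)*(b*2))+58)+(((a+0)*(9+3))*((3*8)+(4*y)))))
Step 12: at RRLL: (a+0) -> a; overall: (((35+(15+(b+b)))*(x*13))*((((b*x)*(b*2))+58)+(((a+0)*(9+3))*((3*8)+(4*y))))) -> (((35+(15+(b+b)))*(x*13))*((((b*x)*(b*2))+58)+((a*(9+3))*((3*8)+(4*y)))))
Step 13: at RRLR: (9+3) -> 12; overall: (((35+(15+(b+b)))*(x*13))*((((b*x)*(b*2))+58)+((a*(9+3))*((3*8)+(4*y))))) -> (((35+(15+(b+b)))*(x*13))*((((b*x)*(b*2))+58)+((a*12)*((3*8)+(4*y)))))
Step 14: at RRRL: (3*8) -> 24; overall: (((35+(15+(b+b)))*(x*13))*((((b*x)*(b*2))+58)+((a*12)*((3*8)+(4*y))))) -> (((35+(15+(b+b)))*(x*13))*((((b*x)*(b*2))+58)+((a*12)*(24+(4*y)))))
Fixed point: (((35+(15+(b+b)))*(x*13))*((((b*x)*(b*2))+58)+((a*12)*(24+(4*y)))))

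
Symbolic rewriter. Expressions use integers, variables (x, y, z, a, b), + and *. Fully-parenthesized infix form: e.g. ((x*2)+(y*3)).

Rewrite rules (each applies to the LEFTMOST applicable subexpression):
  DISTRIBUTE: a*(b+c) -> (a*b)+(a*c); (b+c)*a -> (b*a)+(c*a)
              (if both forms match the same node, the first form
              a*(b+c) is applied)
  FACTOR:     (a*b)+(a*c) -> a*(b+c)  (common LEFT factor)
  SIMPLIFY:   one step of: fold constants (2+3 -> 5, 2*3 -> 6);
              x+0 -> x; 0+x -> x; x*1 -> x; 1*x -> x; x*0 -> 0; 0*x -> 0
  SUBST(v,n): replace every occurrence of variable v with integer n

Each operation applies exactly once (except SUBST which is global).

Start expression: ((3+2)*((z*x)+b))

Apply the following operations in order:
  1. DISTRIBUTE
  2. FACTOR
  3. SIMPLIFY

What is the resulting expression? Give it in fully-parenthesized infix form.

Start: ((3+2)*((z*x)+b))
Apply DISTRIBUTE at root (target: ((3+2)*((z*x)+b))): ((3+2)*((z*x)+b)) -> (((3+2)*(z*x))+((3+2)*b))
Apply FACTOR at root (target: (((3+2)*(z*x))+((3+2)*b))): (((3+2)*(z*x))+((3+2)*b)) -> ((3+2)*((z*x)+b))
Apply SIMPLIFY at L (target: (3+2)): ((3+2)*((z*x)+b)) -> (5*((z*x)+b))

Answer: (5*((z*x)+b))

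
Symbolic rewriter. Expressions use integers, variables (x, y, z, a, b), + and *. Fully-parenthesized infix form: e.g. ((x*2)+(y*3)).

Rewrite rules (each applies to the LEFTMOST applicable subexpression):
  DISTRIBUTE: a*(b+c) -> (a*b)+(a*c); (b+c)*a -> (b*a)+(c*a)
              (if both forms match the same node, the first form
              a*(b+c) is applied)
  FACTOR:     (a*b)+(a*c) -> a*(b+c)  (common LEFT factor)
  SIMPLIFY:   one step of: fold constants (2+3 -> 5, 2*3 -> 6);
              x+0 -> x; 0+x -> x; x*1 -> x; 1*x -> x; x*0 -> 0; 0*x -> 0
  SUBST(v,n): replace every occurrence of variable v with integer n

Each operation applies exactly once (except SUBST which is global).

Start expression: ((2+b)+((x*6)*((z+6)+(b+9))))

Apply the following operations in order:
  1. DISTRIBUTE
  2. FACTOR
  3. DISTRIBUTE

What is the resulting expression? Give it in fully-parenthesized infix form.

Answer: ((2+b)+(((x*6)*(z+6))+((x*6)*(b+9))))

Derivation:
Start: ((2+b)+((x*6)*((z+6)+(b+9))))
Apply DISTRIBUTE at R (target: ((x*6)*((z+6)+(b+9)))): ((2+b)+((x*6)*((z+6)+(b+9)))) -> ((2+b)+(((x*6)*(z+6))+((x*6)*(b+9))))
Apply FACTOR at R (target: (((x*6)*(z+6))+((x*6)*(b+9)))): ((2+b)+(((x*6)*(z+6))+((x*6)*(b+9)))) -> ((2+b)+((x*6)*((z+6)+(b+9))))
Apply DISTRIBUTE at R (target: ((x*6)*((z+6)+(b+9)))): ((2+b)+((x*6)*((z+6)+(b+9)))) -> ((2+b)+(((x*6)*(z+6))+((x*6)*(b+9))))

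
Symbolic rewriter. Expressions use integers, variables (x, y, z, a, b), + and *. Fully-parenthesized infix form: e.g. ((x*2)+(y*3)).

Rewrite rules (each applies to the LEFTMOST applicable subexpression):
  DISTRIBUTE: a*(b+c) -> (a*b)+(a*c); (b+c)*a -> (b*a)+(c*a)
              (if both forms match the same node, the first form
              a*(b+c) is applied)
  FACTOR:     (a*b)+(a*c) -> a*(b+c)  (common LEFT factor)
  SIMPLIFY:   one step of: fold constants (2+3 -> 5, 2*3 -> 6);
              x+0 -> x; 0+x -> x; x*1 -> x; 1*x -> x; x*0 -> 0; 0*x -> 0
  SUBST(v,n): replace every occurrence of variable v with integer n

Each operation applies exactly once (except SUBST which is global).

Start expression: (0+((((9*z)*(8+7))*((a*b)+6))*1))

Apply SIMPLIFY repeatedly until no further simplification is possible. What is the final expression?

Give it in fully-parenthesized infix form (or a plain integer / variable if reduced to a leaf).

Start: (0+((((9*z)*(8+7))*((a*b)+6))*1))
Step 1: at root: (0+((((9*z)*(8+7))*((a*b)+6))*1)) -> ((((9*z)*(8+7))*((a*b)+6))*1); overall: (0+((((9*z)*(8+7))*((a*b)+6))*1)) -> ((((9*z)*(8+7))*((a*b)+6))*1)
Step 2: at root: ((((9*z)*(8+7))*((a*b)+6))*1) -> (((9*z)*(8+7))*((a*b)+6)); overall: ((((9*z)*(8+7))*((a*b)+6))*1) -> (((9*z)*(8+7))*((a*b)+6))
Step 3: at LR: (8+7) -> 15; overall: (((9*z)*(8+7))*((a*b)+6)) -> (((9*z)*15)*((a*b)+6))
Fixed point: (((9*z)*15)*((a*b)+6))

Answer: (((9*z)*15)*((a*b)+6))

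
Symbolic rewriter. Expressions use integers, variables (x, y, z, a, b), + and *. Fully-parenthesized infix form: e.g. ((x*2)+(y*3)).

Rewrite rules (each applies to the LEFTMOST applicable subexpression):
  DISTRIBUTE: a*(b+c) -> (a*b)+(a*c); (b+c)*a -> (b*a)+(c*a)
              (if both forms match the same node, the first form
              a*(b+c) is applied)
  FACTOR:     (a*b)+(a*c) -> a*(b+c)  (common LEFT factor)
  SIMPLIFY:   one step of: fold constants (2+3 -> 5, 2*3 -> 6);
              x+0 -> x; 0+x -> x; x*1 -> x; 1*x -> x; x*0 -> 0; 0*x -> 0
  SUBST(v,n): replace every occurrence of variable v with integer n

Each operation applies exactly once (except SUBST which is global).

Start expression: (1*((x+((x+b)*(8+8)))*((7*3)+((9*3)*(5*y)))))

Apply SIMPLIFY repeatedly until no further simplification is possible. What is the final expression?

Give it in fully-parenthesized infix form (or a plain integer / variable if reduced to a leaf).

Answer: ((x+((x+b)*16))*(21+(27*(5*y))))

Derivation:
Start: (1*((x+((x+b)*(8+8)))*((7*3)+((9*3)*(5*y)))))
Step 1: at root: (1*((x+((x+b)*(8+8)))*((7*3)+((9*3)*(5*y))))) -> ((x+((x+b)*(8+8)))*((7*3)+((9*3)*(5*y)))); overall: (1*((x+((x+b)*(8+8)))*((7*3)+((9*3)*(5*y))))) -> ((x+((x+b)*(8+8)))*((7*3)+((9*3)*(5*y))))
Step 2: at LRR: (8+8) -> 16; overall: ((x+((x+b)*(8+8)))*((7*3)+((9*3)*(5*y)))) -> ((x+((x+b)*16))*((7*3)+((9*3)*(5*y))))
Step 3: at RL: (7*3) -> 21; overall: ((x+((x+b)*16))*((7*3)+((9*3)*(5*y)))) -> ((x+((x+b)*16))*(21+((9*3)*(5*y))))
Step 4: at RRL: (9*3) -> 27; overall: ((x+((x+b)*16))*(21+((9*3)*(5*y)))) -> ((x+((x+b)*16))*(21+(27*(5*y))))
Fixed point: ((x+((x+b)*16))*(21+(27*(5*y))))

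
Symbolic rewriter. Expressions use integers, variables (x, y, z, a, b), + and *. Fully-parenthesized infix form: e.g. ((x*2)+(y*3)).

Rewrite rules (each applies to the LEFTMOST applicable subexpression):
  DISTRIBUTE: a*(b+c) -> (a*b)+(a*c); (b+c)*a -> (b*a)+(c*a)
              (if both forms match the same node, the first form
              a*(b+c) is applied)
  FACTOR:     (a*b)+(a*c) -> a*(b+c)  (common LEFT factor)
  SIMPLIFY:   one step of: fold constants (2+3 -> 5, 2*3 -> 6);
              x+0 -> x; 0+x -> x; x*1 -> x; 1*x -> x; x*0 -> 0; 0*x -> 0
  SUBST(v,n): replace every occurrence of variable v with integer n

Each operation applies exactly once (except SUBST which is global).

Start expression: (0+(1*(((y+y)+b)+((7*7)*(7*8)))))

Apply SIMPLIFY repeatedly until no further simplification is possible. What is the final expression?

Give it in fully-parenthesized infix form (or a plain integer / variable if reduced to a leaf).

Start: (0+(1*(((y+y)+b)+((7*7)*(7*8)))))
Step 1: at root: (0+(1*(((y+y)+b)+((7*7)*(7*8))))) -> (1*(((y+y)+b)+((7*7)*(7*8)))); overall: (0+(1*(((y+y)+b)+((7*7)*(7*8))))) -> (1*(((y+y)+b)+((7*7)*(7*8))))
Step 2: at root: (1*(((y+y)+b)+((7*7)*(7*8)))) -> (((y+y)+b)+((7*7)*(7*8))); overall: (1*(((y+y)+b)+((7*7)*(7*8)))) -> (((y+y)+b)+((7*7)*(7*8)))
Step 3: at RL: (7*7) -> 49; overall: (((y+y)+b)+((7*7)*(7*8))) -> (((y+y)+b)+(49*(7*8)))
Step 4: at RR: (7*8) -> 56; overall: (((y+y)+b)+(49*(7*8))) -> (((y+y)+b)+(49*56))
Step 5: at R: (49*56) -> 2744; overall: (((y+y)+b)+(49*56)) -> (((y+y)+b)+2744)
Fixed point: (((y+y)+b)+2744)

Answer: (((y+y)+b)+2744)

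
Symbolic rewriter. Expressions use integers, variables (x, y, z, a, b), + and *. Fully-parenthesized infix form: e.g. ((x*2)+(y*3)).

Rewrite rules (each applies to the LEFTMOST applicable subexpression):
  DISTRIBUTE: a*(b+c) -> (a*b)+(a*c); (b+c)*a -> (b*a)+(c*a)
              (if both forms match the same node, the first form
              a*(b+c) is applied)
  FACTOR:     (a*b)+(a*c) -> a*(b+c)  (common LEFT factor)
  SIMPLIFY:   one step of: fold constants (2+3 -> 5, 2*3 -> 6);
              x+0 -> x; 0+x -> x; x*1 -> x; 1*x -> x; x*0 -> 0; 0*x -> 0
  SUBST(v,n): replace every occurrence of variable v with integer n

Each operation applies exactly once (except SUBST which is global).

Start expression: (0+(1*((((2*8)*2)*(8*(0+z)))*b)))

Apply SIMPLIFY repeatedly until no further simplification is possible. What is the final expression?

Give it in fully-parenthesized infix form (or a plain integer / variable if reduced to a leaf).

Start: (0+(1*((((2*8)*2)*(8*(0+z)))*b)))
Step 1: at root: (0+(1*((((2*8)*2)*(8*(0+z)))*b))) -> (1*((((2*8)*2)*(8*(0+z)))*b)); overall: (0+(1*((((2*8)*2)*(8*(0+z)))*b))) -> (1*((((2*8)*2)*(8*(0+z)))*b))
Step 2: at root: (1*((((2*8)*2)*(8*(0+z)))*b)) -> ((((2*8)*2)*(8*(0+z)))*b); overall: (1*((((2*8)*2)*(8*(0+z)))*b)) -> ((((2*8)*2)*(8*(0+z)))*b)
Step 3: at LLL: (2*8) -> 16; overall: ((((2*8)*2)*(8*(0+z)))*b) -> (((16*2)*(8*(0+z)))*b)
Step 4: at LL: (16*2) -> 32; overall: (((16*2)*(8*(0+z)))*b) -> ((32*(8*(0+z)))*b)
Step 5: at LRR: (0+z) -> z; overall: ((32*(8*(0+z)))*b) -> ((32*(8*z))*b)
Fixed point: ((32*(8*z))*b)

Answer: ((32*(8*z))*b)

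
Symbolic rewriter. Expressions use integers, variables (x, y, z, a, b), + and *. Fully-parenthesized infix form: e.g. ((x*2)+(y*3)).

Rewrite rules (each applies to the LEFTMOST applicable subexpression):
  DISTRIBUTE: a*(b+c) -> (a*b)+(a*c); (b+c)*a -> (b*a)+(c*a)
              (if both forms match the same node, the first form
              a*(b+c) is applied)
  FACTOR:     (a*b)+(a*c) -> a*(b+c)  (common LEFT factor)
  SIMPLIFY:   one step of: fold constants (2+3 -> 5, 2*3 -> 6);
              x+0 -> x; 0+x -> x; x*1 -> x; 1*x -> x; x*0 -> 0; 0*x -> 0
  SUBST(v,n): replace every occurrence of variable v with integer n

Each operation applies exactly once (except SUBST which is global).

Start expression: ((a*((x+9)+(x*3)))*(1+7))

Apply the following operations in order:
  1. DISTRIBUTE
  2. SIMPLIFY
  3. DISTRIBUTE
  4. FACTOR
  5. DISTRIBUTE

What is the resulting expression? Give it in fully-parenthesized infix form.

Answer: (((a*(x+9))+(a*(x*3)))+((a*((x+9)+(x*3)))*7))

Derivation:
Start: ((a*((x+9)+(x*3)))*(1+7))
Apply DISTRIBUTE at root (target: ((a*((x+9)+(x*3)))*(1+7))): ((a*((x+9)+(x*3)))*(1+7)) -> (((a*((x+9)+(x*3)))*1)+((a*((x+9)+(x*3)))*7))
Apply SIMPLIFY at L (target: ((a*((x+9)+(x*3)))*1)): (((a*((x+9)+(x*3)))*1)+((a*((x+9)+(x*3)))*7)) -> ((a*((x+9)+(x*3)))+((a*((x+9)+(x*3)))*7))
Apply DISTRIBUTE at L (target: (a*((x+9)+(x*3)))): ((a*((x+9)+(x*3)))+((a*((x+9)+(x*3)))*7)) -> (((a*(x+9))+(a*(x*3)))+((a*((x+9)+(x*3)))*7))
Apply FACTOR at L (target: ((a*(x+9))+(a*(x*3)))): (((a*(x+9))+(a*(x*3)))+((a*((x+9)+(x*3)))*7)) -> ((a*((x+9)+(x*3)))+((a*((x+9)+(x*3)))*7))
Apply DISTRIBUTE at L (target: (a*((x+9)+(x*3)))): ((a*((x+9)+(x*3)))+((a*((x+9)+(x*3)))*7)) -> (((a*(x+9))+(a*(x*3)))+((a*((x+9)+(x*3)))*7))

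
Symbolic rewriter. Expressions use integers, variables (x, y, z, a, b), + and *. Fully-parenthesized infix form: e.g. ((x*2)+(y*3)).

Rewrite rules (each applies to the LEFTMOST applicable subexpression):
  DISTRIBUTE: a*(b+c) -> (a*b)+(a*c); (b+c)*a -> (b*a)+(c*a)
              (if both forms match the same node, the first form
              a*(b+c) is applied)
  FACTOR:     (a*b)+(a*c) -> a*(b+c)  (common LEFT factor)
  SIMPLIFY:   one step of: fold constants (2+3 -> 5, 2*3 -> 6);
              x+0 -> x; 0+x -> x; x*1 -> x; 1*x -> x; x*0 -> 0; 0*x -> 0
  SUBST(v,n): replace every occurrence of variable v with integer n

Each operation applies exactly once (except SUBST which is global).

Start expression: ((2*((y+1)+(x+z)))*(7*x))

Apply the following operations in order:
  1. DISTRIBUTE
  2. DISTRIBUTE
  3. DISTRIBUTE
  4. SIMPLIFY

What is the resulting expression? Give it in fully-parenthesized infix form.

Answer: ((((2*y)+2)*(7*x))+((2*(x+z))*(7*x)))

Derivation:
Start: ((2*((y+1)+(x+z)))*(7*x))
Apply DISTRIBUTE at L (target: (2*((y+1)+(x+z)))): ((2*((y+1)+(x+z)))*(7*x)) -> (((2*(y+1))+(2*(x+z)))*(7*x))
Apply DISTRIBUTE at root (target: (((2*(y+1))+(2*(x+z)))*(7*x))): (((2*(y+1))+(2*(x+z)))*(7*x)) -> (((2*(y+1))*(7*x))+((2*(x+z))*(7*x)))
Apply DISTRIBUTE at LL (target: (2*(y+1))): (((2*(y+1))*(7*x))+((2*(x+z))*(7*x))) -> ((((2*y)+(2*1))*(7*x))+((2*(x+z))*(7*x)))
Apply SIMPLIFY at LLR (target: (2*1)): ((((2*y)+(2*1))*(7*x))+((2*(x+z))*(7*x))) -> ((((2*y)+2)*(7*x))+((2*(x+z))*(7*x)))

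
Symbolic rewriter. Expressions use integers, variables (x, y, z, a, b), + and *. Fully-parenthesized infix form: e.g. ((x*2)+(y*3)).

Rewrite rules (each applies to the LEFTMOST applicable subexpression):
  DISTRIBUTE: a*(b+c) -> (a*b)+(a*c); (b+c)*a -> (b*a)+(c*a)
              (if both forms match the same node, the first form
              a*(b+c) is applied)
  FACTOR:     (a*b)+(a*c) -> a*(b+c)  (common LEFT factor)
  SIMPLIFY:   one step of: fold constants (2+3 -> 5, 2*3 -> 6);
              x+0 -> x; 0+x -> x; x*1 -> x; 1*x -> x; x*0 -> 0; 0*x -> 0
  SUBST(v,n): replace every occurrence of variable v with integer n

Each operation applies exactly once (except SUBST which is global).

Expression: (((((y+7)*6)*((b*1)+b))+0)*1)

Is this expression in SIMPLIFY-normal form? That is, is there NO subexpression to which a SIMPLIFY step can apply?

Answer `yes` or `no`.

Expression: (((((y+7)*6)*((b*1)+b))+0)*1)
Scanning for simplifiable subexpressions (pre-order)...
  at root: (((((y+7)*6)*((b*1)+b))+0)*1) (SIMPLIFIABLE)
  at L: ((((y+7)*6)*((b*1)+b))+0) (SIMPLIFIABLE)
  at LL: (((y+7)*6)*((b*1)+b)) (not simplifiable)
  at LLL: ((y+7)*6) (not simplifiable)
  at LLLL: (y+7) (not simplifiable)
  at LLR: ((b*1)+b) (not simplifiable)
  at LLRL: (b*1) (SIMPLIFIABLE)
Found simplifiable subexpr at path root: (((((y+7)*6)*((b*1)+b))+0)*1)
One SIMPLIFY step would give: ((((y+7)*6)*((b*1)+b))+0)
-> NOT in normal form.

Answer: no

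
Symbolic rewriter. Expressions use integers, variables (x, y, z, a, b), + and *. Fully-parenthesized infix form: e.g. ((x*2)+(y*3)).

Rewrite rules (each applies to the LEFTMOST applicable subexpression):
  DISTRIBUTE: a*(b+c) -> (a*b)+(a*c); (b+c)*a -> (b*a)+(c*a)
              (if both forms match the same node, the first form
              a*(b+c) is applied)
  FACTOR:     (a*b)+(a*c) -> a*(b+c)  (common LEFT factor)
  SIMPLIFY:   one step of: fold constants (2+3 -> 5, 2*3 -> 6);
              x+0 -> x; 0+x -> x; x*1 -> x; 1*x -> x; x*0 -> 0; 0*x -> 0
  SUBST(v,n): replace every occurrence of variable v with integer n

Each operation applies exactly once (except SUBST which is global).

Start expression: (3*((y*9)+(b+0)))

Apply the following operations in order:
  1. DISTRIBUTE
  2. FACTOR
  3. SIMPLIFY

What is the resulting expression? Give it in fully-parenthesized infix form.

Answer: (3*((y*9)+b))

Derivation:
Start: (3*((y*9)+(b+0)))
Apply DISTRIBUTE at root (target: (3*((y*9)+(b+0)))): (3*((y*9)+(b+0))) -> ((3*(y*9))+(3*(b+0)))
Apply FACTOR at root (target: ((3*(y*9))+(3*(b+0)))): ((3*(y*9))+(3*(b+0))) -> (3*((y*9)+(b+0)))
Apply SIMPLIFY at RR (target: (b+0)): (3*((y*9)+(b+0))) -> (3*((y*9)+b))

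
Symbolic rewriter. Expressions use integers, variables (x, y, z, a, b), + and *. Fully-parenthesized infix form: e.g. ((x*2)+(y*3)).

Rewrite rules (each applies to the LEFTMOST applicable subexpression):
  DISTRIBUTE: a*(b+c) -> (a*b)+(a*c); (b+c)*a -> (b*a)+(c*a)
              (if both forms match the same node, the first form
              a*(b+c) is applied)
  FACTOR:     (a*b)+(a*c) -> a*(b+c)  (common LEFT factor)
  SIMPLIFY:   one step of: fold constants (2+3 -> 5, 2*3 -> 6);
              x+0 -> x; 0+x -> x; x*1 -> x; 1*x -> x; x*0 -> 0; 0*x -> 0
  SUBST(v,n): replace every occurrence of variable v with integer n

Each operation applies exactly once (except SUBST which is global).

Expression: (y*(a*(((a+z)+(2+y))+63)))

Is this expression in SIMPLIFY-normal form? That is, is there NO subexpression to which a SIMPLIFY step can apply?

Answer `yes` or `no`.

Expression: (y*(a*(((a+z)+(2+y))+63)))
Scanning for simplifiable subexpressions (pre-order)...
  at root: (y*(a*(((a+z)+(2+y))+63))) (not simplifiable)
  at R: (a*(((a+z)+(2+y))+63)) (not simplifiable)
  at RR: (((a+z)+(2+y))+63) (not simplifiable)
  at RRL: ((a+z)+(2+y)) (not simplifiable)
  at RRLL: (a+z) (not simplifiable)
  at RRLR: (2+y) (not simplifiable)
Result: no simplifiable subexpression found -> normal form.

Answer: yes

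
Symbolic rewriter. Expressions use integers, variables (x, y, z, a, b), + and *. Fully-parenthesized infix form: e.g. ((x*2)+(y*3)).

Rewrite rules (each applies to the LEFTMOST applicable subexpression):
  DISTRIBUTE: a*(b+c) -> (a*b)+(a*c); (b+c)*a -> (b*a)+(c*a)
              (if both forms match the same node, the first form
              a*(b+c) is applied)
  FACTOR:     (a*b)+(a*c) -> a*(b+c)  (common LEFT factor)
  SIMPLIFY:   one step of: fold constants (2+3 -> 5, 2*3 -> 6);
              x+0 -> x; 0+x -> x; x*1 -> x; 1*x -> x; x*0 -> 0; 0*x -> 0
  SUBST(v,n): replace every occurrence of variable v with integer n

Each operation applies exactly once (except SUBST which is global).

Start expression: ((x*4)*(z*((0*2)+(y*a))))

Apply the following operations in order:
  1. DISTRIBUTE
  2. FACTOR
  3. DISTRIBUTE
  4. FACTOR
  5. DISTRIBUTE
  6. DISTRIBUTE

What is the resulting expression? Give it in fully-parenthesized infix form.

Answer: (((x*4)*(z*(0*2)))+((x*4)*(z*(y*a))))

Derivation:
Start: ((x*4)*(z*((0*2)+(y*a))))
Apply DISTRIBUTE at R (target: (z*((0*2)+(y*a)))): ((x*4)*(z*((0*2)+(y*a)))) -> ((x*4)*((z*(0*2))+(z*(y*a))))
Apply FACTOR at R (target: ((z*(0*2))+(z*(y*a)))): ((x*4)*((z*(0*2))+(z*(y*a)))) -> ((x*4)*(z*((0*2)+(y*a))))
Apply DISTRIBUTE at R (target: (z*((0*2)+(y*a)))): ((x*4)*(z*((0*2)+(y*a)))) -> ((x*4)*((z*(0*2))+(z*(y*a))))
Apply FACTOR at R (target: ((z*(0*2))+(z*(y*a)))): ((x*4)*((z*(0*2))+(z*(y*a)))) -> ((x*4)*(z*((0*2)+(y*a))))
Apply DISTRIBUTE at R (target: (z*((0*2)+(y*a)))): ((x*4)*(z*((0*2)+(y*a)))) -> ((x*4)*((z*(0*2))+(z*(y*a))))
Apply DISTRIBUTE at root (target: ((x*4)*((z*(0*2))+(z*(y*a))))): ((x*4)*((z*(0*2))+(z*(y*a)))) -> (((x*4)*(z*(0*2)))+((x*4)*(z*(y*a))))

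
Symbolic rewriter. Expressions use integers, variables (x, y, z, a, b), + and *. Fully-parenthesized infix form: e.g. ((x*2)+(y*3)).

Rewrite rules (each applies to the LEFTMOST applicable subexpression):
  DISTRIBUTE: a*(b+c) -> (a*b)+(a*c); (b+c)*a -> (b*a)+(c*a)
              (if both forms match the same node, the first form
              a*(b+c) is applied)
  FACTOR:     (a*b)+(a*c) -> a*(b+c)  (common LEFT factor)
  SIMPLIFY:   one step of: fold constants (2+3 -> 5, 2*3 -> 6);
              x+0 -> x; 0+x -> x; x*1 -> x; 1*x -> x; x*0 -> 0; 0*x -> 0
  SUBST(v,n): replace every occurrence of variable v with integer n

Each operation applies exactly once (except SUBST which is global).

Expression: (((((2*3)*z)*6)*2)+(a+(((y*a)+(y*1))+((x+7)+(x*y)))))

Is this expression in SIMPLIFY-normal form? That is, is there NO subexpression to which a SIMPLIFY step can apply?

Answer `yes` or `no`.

Expression: (((((2*3)*z)*6)*2)+(a+(((y*a)+(y*1))+((x+7)+(x*y)))))
Scanning for simplifiable subexpressions (pre-order)...
  at root: (((((2*3)*z)*6)*2)+(a+(((y*a)+(y*1))+((x+7)+(x*y))))) (not simplifiable)
  at L: ((((2*3)*z)*6)*2) (not simplifiable)
  at LL: (((2*3)*z)*6) (not simplifiable)
  at LLL: ((2*3)*z) (not simplifiable)
  at LLLL: (2*3) (SIMPLIFIABLE)
  at R: (a+(((y*a)+(y*1))+((x+7)+(x*y)))) (not simplifiable)
  at RR: (((y*a)+(y*1))+((x+7)+(x*y))) (not simplifiable)
  at RRL: ((y*a)+(y*1)) (not simplifiable)
  at RRLL: (y*a) (not simplifiable)
  at RRLR: (y*1) (SIMPLIFIABLE)
  at RRR: ((x+7)+(x*y)) (not simplifiable)
  at RRRL: (x+7) (not simplifiable)
  at RRRR: (x*y) (not simplifiable)
Found simplifiable subexpr at path LLLL: (2*3)
One SIMPLIFY step would give: ((((6*z)*6)*2)+(a+(((y*a)+(y*1))+((x+7)+(x*y)))))
-> NOT in normal form.

Answer: no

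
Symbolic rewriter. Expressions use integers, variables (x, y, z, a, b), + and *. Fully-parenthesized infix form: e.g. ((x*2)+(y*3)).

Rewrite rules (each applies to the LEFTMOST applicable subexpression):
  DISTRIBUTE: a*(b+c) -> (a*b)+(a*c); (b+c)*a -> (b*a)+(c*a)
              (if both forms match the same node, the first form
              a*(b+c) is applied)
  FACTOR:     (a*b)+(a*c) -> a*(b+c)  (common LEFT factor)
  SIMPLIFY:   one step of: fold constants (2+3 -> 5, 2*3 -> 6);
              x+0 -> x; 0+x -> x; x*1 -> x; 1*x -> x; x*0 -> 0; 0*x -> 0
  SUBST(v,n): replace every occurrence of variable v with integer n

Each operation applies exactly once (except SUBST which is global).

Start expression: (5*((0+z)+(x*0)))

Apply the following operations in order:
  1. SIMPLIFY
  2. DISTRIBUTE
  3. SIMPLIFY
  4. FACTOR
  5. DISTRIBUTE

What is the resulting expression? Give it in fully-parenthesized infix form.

Start: (5*((0+z)+(x*0)))
Apply SIMPLIFY at RL (target: (0+z)): (5*((0+z)+(x*0))) -> (5*(z+(x*0)))
Apply DISTRIBUTE at root (target: (5*(z+(x*0)))): (5*(z+(x*0))) -> ((5*z)+(5*(x*0)))
Apply SIMPLIFY at RR (target: (x*0)): ((5*z)+(5*(x*0))) -> ((5*z)+(5*0))
Apply FACTOR at root (target: ((5*z)+(5*0))): ((5*z)+(5*0)) -> (5*(z+0))
Apply DISTRIBUTE at root (target: (5*(z+0))): (5*(z+0)) -> ((5*z)+(5*0))

Answer: ((5*z)+(5*0))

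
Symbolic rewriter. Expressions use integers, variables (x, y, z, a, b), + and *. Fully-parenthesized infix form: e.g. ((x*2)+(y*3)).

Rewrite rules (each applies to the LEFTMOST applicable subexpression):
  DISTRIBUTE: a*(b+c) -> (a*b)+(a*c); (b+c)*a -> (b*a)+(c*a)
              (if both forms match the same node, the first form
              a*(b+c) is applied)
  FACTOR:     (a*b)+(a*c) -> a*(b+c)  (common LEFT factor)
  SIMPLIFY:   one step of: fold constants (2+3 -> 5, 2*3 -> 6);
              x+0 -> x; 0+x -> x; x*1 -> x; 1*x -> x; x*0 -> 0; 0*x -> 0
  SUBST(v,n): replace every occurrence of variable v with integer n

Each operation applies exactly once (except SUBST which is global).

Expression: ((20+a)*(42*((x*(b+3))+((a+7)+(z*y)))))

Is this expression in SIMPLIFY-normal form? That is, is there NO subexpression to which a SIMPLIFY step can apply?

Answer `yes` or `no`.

Answer: yes

Derivation:
Expression: ((20+a)*(42*((x*(b+3))+((a+7)+(z*y)))))
Scanning for simplifiable subexpressions (pre-order)...
  at root: ((20+a)*(42*((x*(b+3))+((a+7)+(z*y))))) (not simplifiable)
  at L: (20+a) (not simplifiable)
  at R: (42*((x*(b+3))+((a+7)+(z*y)))) (not simplifiable)
  at RR: ((x*(b+3))+((a+7)+(z*y))) (not simplifiable)
  at RRL: (x*(b+3)) (not simplifiable)
  at RRLR: (b+3) (not simplifiable)
  at RRR: ((a+7)+(z*y)) (not simplifiable)
  at RRRL: (a+7) (not simplifiable)
  at RRRR: (z*y) (not simplifiable)
Result: no simplifiable subexpression found -> normal form.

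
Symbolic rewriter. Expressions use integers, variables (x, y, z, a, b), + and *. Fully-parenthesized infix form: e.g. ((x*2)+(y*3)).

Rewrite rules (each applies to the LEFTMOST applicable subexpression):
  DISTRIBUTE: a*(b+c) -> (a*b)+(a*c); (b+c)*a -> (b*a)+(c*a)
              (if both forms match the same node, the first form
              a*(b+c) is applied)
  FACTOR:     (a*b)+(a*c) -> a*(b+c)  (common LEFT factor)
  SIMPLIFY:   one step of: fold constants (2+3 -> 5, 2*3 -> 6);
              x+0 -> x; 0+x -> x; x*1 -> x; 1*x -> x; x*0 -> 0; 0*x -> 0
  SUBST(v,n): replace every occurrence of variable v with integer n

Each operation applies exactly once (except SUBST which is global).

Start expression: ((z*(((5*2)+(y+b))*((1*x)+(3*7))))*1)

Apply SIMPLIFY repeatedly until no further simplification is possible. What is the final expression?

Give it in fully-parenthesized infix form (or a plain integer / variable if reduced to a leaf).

Answer: (z*((10+(y+b))*(x+21)))

Derivation:
Start: ((z*(((5*2)+(y+b))*((1*x)+(3*7))))*1)
Step 1: at root: ((z*(((5*2)+(y+b))*((1*x)+(3*7))))*1) -> (z*(((5*2)+(y+b))*((1*x)+(3*7)))); overall: ((z*(((5*2)+(y+b))*((1*x)+(3*7))))*1) -> (z*(((5*2)+(y+b))*((1*x)+(3*7))))
Step 2: at RLL: (5*2) -> 10; overall: (z*(((5*2)+(y+b))*((1*x)+(3*7)))) -> (z*((10+(y+b))*((1*x)+(3*7))))
Step 3: at RRL: (1*x) -> x; overall: (z*((10+(y+b))*((1*x)+(3*7)))) -> (z*((10+(y+b))*(x+(3*7))))
Step 4: at RRR: (3*7) -> 21; overall: (z*((10+(y+b))*(x+(3*7)))) -> (z*((10+(y+b))*(x+21)))
Fixed point: (z*((10+(y+b))*(x+21)))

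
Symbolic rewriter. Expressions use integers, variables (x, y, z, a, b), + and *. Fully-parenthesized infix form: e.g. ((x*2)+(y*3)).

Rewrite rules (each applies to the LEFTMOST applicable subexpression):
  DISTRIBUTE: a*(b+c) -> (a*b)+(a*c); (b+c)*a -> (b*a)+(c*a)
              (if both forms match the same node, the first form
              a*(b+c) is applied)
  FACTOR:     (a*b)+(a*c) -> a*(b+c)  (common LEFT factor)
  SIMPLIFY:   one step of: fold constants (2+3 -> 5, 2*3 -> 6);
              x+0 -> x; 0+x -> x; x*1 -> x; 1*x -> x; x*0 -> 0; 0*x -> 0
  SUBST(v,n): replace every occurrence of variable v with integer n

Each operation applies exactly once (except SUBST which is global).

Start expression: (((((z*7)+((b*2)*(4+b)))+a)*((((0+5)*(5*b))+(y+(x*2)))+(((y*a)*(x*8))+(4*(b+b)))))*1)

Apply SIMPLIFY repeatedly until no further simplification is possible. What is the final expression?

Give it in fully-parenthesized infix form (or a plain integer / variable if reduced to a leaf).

Answer: ((((z*7)+((b*2)*(4+b)))+a)*(((5*(5*b))+(y+(x*2)))+(((y*a)*(x*8))+(4*(b+b)))))

Derivation:
Start: (((((z*7)+((b*2)*(4+b)))+a)*((((0+5)*(5*b))+(y+(x*2)))+(((y*a)*(x*8))+(4*(b+b)))))*1)
Step 1: at root: (((((z*7)+((b*2)*(4+b)))+a)*((((0+5)*(5*b))+(y+(x*2)))+(((y*a)*(x*8))+(4*(b+b)))))*1) -> ((((z*7)+((b*2)*(4+b)))+a)*((((0+5)*(5*b))+(y+(x*2)))+(((y*a)*(x*8))+(4*(b+b))))); overall: (((((z*7)+((b*2)*(4+b)))+a)*((((0+5)*(5*b))+(y+(x*2)))+(((y*a)*(x*8))+(4*(b+b)))))*1) -> ((((z*7)+((b*2)*(4+b)))+a)*((((0+5)*(5*b))+(y+(x*2)))+(((y*a)*(x*8))+(4*(b+b)))))
Step 2: at RLLL: (0+5) -> 5; overall: ((((z*7)+((b*2)*(4+b)))+a)*((((0+5)*(5*b))+(y+(x*2)))+(((y*a)*(x*8))+(4*(b+b))))) -> ((((z*7)+((b*2)*(4+b)))+a)*(((5*(5*b))+(y+(x*2)))+(((y*a)*(x*8))+(4*(b+b)))))
Fixed point: ((((z*7)+((b*2)*(4+b)))+a)*(((5*(5*b))+(y+(x*2)))+(((y*a)*(x*8))+(4*(b+b)))))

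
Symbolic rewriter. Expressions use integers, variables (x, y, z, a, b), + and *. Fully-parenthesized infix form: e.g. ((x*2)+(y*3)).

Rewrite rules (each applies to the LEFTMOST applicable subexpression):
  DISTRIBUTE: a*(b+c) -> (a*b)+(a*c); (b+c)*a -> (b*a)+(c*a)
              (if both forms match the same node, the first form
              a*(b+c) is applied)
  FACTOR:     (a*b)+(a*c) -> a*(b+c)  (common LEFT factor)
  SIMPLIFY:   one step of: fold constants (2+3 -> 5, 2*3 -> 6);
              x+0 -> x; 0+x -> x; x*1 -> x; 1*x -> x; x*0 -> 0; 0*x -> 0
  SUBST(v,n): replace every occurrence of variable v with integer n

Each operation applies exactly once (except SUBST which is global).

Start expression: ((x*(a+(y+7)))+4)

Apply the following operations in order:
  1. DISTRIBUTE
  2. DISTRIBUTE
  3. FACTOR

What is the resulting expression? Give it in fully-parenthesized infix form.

Start: ((x*(a+(y+7)))+4)
Apply DISTRIBUTE at L (target: (x*(a+(y+7)))): ((x*(a+(y+7)))+4) -> (((x*a)+(x*(y+7)))+4)
Apply DISTRIBUTE at LR (target: (x*(y+7))): (((x*a)+(x*(y+7)))+4) -> (((x*a)+((x*y)+(x*7)))+4)
Apply FACTOR at LR (target: ((x*y)+(x*7))): (((x*a)+((x*y)+(x*7)))+4) -> (((x*a)+(x*(y+7)))+4)

Answer: (((x*a)+(x*(y+7)))+4)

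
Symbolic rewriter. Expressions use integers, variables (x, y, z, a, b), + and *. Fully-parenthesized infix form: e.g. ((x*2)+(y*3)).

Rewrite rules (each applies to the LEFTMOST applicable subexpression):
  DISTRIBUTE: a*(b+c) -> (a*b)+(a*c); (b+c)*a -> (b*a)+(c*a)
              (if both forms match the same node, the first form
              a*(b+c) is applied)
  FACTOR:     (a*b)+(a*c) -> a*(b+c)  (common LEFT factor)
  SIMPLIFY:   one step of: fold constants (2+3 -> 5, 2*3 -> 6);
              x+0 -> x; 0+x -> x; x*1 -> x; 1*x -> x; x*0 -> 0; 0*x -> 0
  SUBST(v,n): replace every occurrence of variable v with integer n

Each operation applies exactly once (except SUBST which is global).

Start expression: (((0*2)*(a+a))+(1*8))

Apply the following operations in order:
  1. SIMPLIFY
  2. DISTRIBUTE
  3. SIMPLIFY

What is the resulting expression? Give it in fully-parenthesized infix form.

Answer: ((0+(0*a))+(1*8))

Derivation:
Start: (((0*2)*(a+a))+(1*8))
Apply SIMPLIFY at LL (target: (0*2)): (((0*2)*(a+a))+(1*8)) -> ((0*(a+a))+(1*8))
Apply DISTRIBUTE at L (target: (0*(a+a))): ((0*(a+a))+(1*8)) -> (((0*a)+(0*a))+(1*8))
Apply SIMPLIFY at LL (target: (0*a)): (((0*a)+(0*a))+(1*8)) -> ((0+(0*a))+(1*8))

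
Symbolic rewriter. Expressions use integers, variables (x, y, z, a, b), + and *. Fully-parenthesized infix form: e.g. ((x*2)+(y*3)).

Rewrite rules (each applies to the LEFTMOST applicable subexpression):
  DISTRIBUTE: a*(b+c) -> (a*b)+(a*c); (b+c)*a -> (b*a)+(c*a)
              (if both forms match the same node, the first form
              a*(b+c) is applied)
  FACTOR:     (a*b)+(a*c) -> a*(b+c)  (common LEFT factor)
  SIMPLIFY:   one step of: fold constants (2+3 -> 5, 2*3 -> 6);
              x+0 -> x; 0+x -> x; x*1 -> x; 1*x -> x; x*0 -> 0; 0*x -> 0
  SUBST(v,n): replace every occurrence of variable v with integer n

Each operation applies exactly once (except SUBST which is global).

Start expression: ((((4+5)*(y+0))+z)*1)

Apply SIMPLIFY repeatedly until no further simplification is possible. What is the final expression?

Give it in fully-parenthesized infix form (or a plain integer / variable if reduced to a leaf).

Start: ((((4+5)*(y+0))+z)*1)
Step 1: at root: ((((4+5)*(y+0))+z)*1) -> (((4+5)*(y+0))+z); overall: ((((4+5)*(y+0))+z)*1) -> (((4+5)*(y+0))+z)
Step 2: at LL: (4+5) -> 9; overall: (((4+5)*(y+0))+z) -> ((9*(y+0))+z)
Step 3: at LR: (y+0) -> y; overall: ((9*(y+0))+z) -> ((9*y)+z)
Fixed point: ((9*y)+z)

Answer: ((9*y)+z)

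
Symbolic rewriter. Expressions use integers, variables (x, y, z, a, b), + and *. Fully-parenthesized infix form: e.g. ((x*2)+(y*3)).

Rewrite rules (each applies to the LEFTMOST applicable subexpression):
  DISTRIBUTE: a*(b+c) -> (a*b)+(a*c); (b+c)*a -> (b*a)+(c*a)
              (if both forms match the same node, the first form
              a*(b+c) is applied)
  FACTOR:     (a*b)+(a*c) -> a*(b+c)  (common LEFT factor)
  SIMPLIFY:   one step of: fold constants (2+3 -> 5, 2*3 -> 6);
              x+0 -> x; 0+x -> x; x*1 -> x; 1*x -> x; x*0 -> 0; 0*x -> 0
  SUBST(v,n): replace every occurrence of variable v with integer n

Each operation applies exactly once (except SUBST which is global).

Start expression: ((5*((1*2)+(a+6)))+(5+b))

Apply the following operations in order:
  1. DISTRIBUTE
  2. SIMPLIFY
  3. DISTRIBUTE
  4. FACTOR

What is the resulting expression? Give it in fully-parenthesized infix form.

Start: ((5*((1*2)+(a+6)))+(5+b))
Apply DISTRIBUTE at L (target: (5*((1*2)+(a+6)))): ((5*((1*2)+(a+6)))+(5+b)) -> (((5*(1*2))+(5*(a+6)))+(5+b))
Apply SIMPLIFY at LLR (target: (1*2)): (((5*(1*2))+(5*(a+6)))+(5+b)) -> (((5*2)+(5*(a+6)))+(5+b))
Apply DISTRIBUTE at LR (target: (5*(a+6))): (((5*2)+(5*(a+6)))+(5+b)) -> (((5*2)+((5*a)+(5*6)))+(5+b))
Apply FACTOR at LR (target: ((5*a)+(5*6))): (((5*2)+((5*a)+(5*6)))+(5+b)) -> (((5*2)+(5*(a+6)))+(5+b))

Answer: (((5*2)+(5*(a+6)))+(5+b))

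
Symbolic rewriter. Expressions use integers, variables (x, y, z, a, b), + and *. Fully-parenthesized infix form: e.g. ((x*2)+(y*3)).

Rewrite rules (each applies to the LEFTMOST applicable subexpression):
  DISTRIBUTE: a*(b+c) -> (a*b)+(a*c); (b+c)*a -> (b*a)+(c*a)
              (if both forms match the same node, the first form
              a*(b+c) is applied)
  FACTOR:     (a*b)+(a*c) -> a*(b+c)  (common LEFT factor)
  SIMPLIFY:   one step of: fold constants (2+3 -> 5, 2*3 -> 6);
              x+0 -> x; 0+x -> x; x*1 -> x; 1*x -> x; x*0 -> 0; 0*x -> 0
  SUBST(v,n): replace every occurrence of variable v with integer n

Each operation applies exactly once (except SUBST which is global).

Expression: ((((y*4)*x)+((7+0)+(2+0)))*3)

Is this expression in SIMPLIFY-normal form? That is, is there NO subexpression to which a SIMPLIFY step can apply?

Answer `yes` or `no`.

Answer: no

Derivation:
Expression: ((((y*4)*x)+((7+0)+(2+0)))*3)
Scanning for simplifiable subexpressions (pre-order)...
  at root: ((((y*4)*x)+((7+0)+(2+0)))*3) (not simplifiable)
  at L: (((y*4)*x)+((7+0)+(2+0))) (not simplifiable)
  at LL: ((y*4)*x) (not simplifiable)
  at LLL: (y*4) (not simplifiable)
  at LR: ((7+0)+(2+0)) (not simplifiable)
  at LRL: (7+0) (SIMPLIFIABLE)
  at LRR: (2+0) (SIMPLIFIABLE)
Found simplifiable subexpr at path LRL: (7+0)
One SIMPLIFY step would give: ((((y*4)*x)+(7+(2+0)))*3)
-> NOT in normal form.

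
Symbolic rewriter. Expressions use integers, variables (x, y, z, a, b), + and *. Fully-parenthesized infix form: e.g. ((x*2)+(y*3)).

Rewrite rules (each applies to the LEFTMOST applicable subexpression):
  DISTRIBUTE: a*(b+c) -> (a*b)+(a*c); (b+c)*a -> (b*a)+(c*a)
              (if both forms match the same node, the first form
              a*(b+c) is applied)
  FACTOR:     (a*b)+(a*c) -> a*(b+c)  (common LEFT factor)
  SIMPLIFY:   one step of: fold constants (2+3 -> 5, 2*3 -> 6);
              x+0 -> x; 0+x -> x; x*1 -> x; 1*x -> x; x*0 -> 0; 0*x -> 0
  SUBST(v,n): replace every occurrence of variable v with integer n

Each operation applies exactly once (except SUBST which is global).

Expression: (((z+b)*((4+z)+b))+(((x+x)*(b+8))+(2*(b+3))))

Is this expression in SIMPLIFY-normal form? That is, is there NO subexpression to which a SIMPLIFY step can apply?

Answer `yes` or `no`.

Answer: yes

Derivation:
Expression: (((z+b)*((4+z)+b))+(((x+x)*(b+8))+(2*(b+3))))
Scanning for simplifiable subexpressions (pre-order)...
  at root: (((z+b)*((4+z)+b))+(((x+x)*(b+8))+(2*(b+3)))) (not simplifiable)
  at L: ((z+b)*((4+z)+b)) (not simplifiable)
  at LL: (z+b) (not simplifiable)
  at LR: ((4+z)+b) (not simplifiable)
  at LRL: (4+z) (not simplifiable)
  at R: (((x+x)*(b+8))+(2*(b+3))) (not simplifiable)
  at RL: ((x+x)*(b+8)) (not simplifiable)
  at RLL: (x+x) (not simplifiable)
  at RLR: (b+8) (not simplifiable)
  at RR: (2*(b+3)) (not simplifiable)
  at RRR: (b+3) (not simplifiable)
Result: no simplifiable subexpression found -> normal form.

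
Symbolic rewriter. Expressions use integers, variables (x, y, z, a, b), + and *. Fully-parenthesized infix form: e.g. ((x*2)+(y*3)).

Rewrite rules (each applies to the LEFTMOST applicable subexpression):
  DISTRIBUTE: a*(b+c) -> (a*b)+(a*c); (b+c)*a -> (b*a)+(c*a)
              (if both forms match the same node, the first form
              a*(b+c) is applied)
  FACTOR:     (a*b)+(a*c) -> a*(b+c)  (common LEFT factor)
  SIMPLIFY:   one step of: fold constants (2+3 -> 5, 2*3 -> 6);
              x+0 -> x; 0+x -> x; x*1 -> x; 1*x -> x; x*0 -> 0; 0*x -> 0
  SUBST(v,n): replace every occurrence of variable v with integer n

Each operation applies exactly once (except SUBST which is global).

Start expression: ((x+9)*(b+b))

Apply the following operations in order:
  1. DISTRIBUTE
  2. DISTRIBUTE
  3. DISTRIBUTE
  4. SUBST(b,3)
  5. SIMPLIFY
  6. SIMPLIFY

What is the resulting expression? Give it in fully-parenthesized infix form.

Answer: (((x*3)+27)+((x*3)+27))

Derivation:
Start: ((x+9)*(b+b))
Apply DISTRIBUTE at root (target: ((x+9)*(b+b))): ((x+9)*(b+b)) -> (((x+9)*b)+((x+9)*b))
Apply DISTRIBUTE at L (target: ((x+9)*b)): (((x+9)*b)+((x+9)*b)) -> (((x*b)+(9*b))+((x+9)*b))
Apply DISTRIBUTE at R (target: ((x+9)*b)): (((x*b)+(9*b))+((x+9)*b)) -> (((x*b)+(9*b))+((x*b)+(9*b)))
Apply SUBST(b,3): (((x*b)+(9*b))+((x*b)+(9*b))) -> (((x*3)+(9*3))+((x*3)+(9*3)))
Apply SIMPLIFY at LR (target: (9*3)): (((x*3)+(9*3))+((x*3)+(9*3))) -> (((x*3)+27)+((x*3)+(9*3)))
Apply SIMPLIFY at RR (target: (9*3)): (((x*3)+27)+((x*3)+(9*3))) -> (((x*3)+27)+((x*3)+27))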